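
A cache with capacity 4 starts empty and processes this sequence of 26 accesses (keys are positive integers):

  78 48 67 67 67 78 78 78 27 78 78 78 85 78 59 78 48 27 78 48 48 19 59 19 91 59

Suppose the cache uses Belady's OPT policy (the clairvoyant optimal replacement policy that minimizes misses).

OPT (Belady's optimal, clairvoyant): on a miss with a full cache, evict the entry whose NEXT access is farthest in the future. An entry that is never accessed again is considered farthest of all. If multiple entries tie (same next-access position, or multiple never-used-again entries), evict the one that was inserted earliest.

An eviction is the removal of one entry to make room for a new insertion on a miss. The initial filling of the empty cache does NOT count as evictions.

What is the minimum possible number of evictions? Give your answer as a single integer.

OPT (Belady) simulation (capacity=4):
  1. access 78: MISS. Cache: [78]
  2. access 48: MISS. Cache: [78 48]
  3. access 67: MISS. Cache: [78 48 67]
  4. access 67: HIT. Next use of 67: step 5. Cache: [78 48 67]
  5. access 67: HIT. Next use of 67: never. Cache: [78 48 67]
  6. access 78: HIT. Next use of 78: step 7. Cache: [78 48 67]
  7. access 78: HIT. Next use of 78: step 8. Cache: [78 48 67]
  8. access 78: HIT. Next use of 78: step 10. Cache: [78 48 67]
  9. access 27: MISS. Cache: [78 48 67 27]
  10. access 78: HIT. Next use of 78: step 11. Cache: [78 48 67 27]
  11. access 78: HIT. Next use of 78: step 12. Cache: [78 48 67 27]
  12. access 78: HIT. Next use of 78: step 14. Cache: [78 48 67 27]
  13. access 85: MISS, evict 67 (next use: never). Cache: [78 48 27 85]
  14. access 78: HIT. Next use of 78: step 16. Cache: [78 48 27 85]
  15. access 59: MISS, evict 85 (next use: never). Cache: [78 48 27 59]
  16. access 78: HIT. Next use of 78: step 19. Cache: [78 48 27 59]
  17. access 48: HIT. Next use of 48: step 20. Cache: [78 48 27 59]
  18. access 27: HIT. Next use of 27: never. Cache: [78 48 27 59]
  19. access 78: HIT. Next use of 78: never. Cache: [78 48 27 59]
  20. access 48: HIT. Next use of 48: step 21. Cache: [78 48 27 59]
  21. access 48: HIT. Next use of 48: never. Cache: [78 48 27 59]
  22. access 19: MISS, evict 78 (next use: never). Cache: [48 27 59 19]
  23. access 59: HIT. Next use of 59: step 26. Cache: [48 27 59 19]
  24. access 19: HIT. Next use of 19: never. Cache: [48 27 59 19]
  25. access 91: MISS, evict 48 (next use: never). Cache: [27 59 19 91]
  26. access 59: HIT. Next use of 59: never. Cache: [27 59 19 91]
Total: 18 hits, 8 misses, 4 evictions

Answer: 4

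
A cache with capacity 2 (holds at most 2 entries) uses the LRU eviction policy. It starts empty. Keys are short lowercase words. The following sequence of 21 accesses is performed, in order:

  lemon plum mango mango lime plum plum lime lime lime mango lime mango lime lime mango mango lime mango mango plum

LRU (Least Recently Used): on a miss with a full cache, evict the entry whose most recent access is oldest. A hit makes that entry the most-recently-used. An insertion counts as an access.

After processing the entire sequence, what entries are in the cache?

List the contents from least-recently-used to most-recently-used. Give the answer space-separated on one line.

Answer: mango plum

Derivation:
LRU simulation (capacity=2):
  1. access lemon: MISS. Cache (LRU->MRU): [lemon]
  2. access plum: MISS. Cache (LRU->MRU): [lemon plum]
  3. access mango: MISS, evict lemon. Cache (LRU->MRU): [plum mango]
  4. access mango: HIT. Cache (LRU->MRU): [plum mango]
  5. access lime: MISS, evict plum. Cache (LRU->MRU): [mango lime]
  6. access plum: MISS, evict mango. Cache (LRU->MRU): [lime plum]
  7. access plum: HIT. Cache (LRU->MRU): [lime plum]
  8. access lime: HIT. Cache (LRU->MRU): [plum lime]
  9. access lime: HIT. Cache (LRU->MRU): [plum lime]
  10. access lime: HIT. Cache (LRU->MRU): [plum lime]
  11. access mango: MISS, evict plum. Cache (LRU->MRU): [lime mango]
  12. access lime: HIT. Cache (LRU->MRU): [mango lime]
  13. access mango: HIT. Cache (LRU->MRU): [lime mango]
  14. access lime: HIT. Cache (LRU->MRU): [mango lime]
  15. access lime: HIT. Cache (LRU->MRU): [mango lime]
  16. access mango: HIT. Cache (LRU->MRU): [lime mango]
  17. access mango: HIT. Cache (LRU->MRU): [lime mango]
  18. access lime: HIT. Cache (LRU->MRU): [mango lime]
  19. access mango: HIT. Cache (LRU->MRU): [lime mango]
  20. access mango: HIT. Cache (LRU->MRU): [lime mango]
  21. access plum: MISS, evict lime. Cache (LRU->MRU): [mango plum]
Total: 14 hits, 7 misses, 5 evictions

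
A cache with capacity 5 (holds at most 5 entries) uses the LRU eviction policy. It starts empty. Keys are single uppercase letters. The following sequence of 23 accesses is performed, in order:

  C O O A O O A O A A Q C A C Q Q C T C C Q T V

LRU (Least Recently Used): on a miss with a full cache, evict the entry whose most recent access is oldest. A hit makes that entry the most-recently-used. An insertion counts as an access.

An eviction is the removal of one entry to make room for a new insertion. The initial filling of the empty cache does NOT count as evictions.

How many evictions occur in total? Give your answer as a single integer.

Answer: 1

Derivation:
LRU simulation (capacity=5):
  1. access C: MISS. Cache (LRU->MRU): [C]
  2. access O: MISS. Cache (LRU->MRU): [C O]
  3. access O: HIT. Cache (LRU->MRU): [C O]
  4. access A: MISS. Cache (LRU->MRU): [C O A]
  5. access O: HIT. Cache (LRU->MRU): [C A O]
  6. access O: HIT. Cache (LRU->MRU): [C A O]
  7. access A: HIT. Cache (LRU->MRU): [C O A]
  8. access O: HIT. Cache (LRU->MRU): [C A O]
  9. access A: HIT. Cache (LRU->MRU): [C O A]
  10. access A: HIT. Cache (LRU->MRU): [C O A]
  11. access Q: MISS. Cache (LRU->MRU): [C O A Q]
  12. access C: HIT. Cache (LRU->MRU): [O A Q C]
  13. access A: HIT. Cache (LRU->MRU): [O Q C A]
  14. access C: HIT. Cache (LRU->MRU): [O Q A C]
  15. access Q: HIT. Cache (LRU->MRU): [O A C Q]
  16. access Q: HIT. Cache (LRU->MRU): [O A C Q]
  17. access C: HIT. Cache (LRU->MRU): [O A Q C]
  18. access T: MISS. Cache (LRU->MRU): [O A Q C T]
  19. access C: HIT. Cache (LRU->MRU): [O A Q T C]
  20. access C: HIT. Cache (LRU->MRU): [O A Q T C]
  21. access Q: HIT. Cache (LRU->MRU): [O A T C Q]
  22. access T: HIT. Cache (LRU->MRU): [O A C Q T]
  23. access V: MISS, evict O. Cache (LRU->MRU): [A C Q T V]
Total: 17 hits, 6 misses, 1 evictions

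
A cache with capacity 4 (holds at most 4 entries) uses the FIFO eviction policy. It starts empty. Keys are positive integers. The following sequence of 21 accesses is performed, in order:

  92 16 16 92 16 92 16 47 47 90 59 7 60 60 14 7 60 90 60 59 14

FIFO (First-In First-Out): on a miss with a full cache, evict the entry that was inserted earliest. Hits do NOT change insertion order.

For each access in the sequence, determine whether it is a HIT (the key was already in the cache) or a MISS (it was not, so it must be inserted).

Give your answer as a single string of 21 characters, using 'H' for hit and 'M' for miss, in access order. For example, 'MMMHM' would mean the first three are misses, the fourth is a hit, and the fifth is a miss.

Answer: MMHHHHHMHMMMMHMHHMHMH

Derivation:
FIFO simulation (capacity=4):
  1. access 92: MISS. Cache (old->new): [92]
  2. access 16: MISS. Cache (old->new): [92 16]
  3. access 16: HIT. Cache (old->new): [92 16]
  4. access 92: HIT. Cache (old->new): [92 16]
  5. access 16: HIT. Cache (old->new): [92 16]
  6. access 92: HIT. Cache (old->new): [92 16]
  7. access 16: HIT. Cache (old->new): [92 16]
  8. access 47: MISS. Cache (old->new): [92 16 47]
  9. access 47: HIT. Cache (old->new): [92 16 47]
  10. access 90: MISS. Cache (old->new): [92 16 47 90]
  11. access 59: MISS, evict 92. Cache (old->new): [16 47 90 59]
  12. access 7: MISS, evict 16. Cache (old->new): [47 90 59 7]
  13. access 60: MISS, evict 47. Cache (old->new): [90 59 7 60]
  14. access 60: HIT. Cache (old->new): [90 59 7 60]
  15. access 14: MISS, evict 90. Cache (old->new): [59 7 60 14]
  16. access 7: HIT. Cache (old->new): [59 7 60 14]
  17. access 60: HIT. Cache (old->new): [59 7 60 14]
  18. access 90: MISS, evict 59. Cache (old->new): [7 60 14 90]
  19. access 60: HIT. Cache (old->new): [7 60 14 90]
  20. access 59: MISS, evict 7. Cache (old->new): [60 14 90 59]
  21. access 14: HIT. Cache (old->new): [60 14 90 59]
Total: 11 hits, 10 misses, 6 evictions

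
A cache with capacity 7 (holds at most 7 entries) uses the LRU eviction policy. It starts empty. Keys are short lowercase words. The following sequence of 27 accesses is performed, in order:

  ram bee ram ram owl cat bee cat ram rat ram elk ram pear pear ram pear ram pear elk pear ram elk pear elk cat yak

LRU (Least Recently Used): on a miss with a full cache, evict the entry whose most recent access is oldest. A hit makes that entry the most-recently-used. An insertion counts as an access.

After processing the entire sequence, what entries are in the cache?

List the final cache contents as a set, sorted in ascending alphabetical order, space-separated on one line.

Answer: bee cat elk pear ram rat yak

Derivation:
LRU simulation (capacity=7):
  1. access ram: MISS. Cache (LRU->MRU): [ram]
  2. access bee: MISS. Cache (LRU->MRU): [ram bee]
  3. access ram: HIT. Cache (LRU->MRU): [bee ram]
  4. access ram: HIT. Cache (LRU->MRU): [bee ram]
  5. access owl: MISS. Cache (LRU->MRU): [bee ram owl]
  6. access cat: MISS. Cache (LRU->MRU): [bee ram owl cat]
  7. access bee: HIT. Cache (LRU->MRU): [ram owl cat bee]
  8. access cat: HIT. Cache (LRU->MRU): [ram owl bee cat]
  9. access ram: HIT. Cache (LRU->MRU): [owl bee cat ram]
  10. access rat: MISS. Cache (LRU->MRU): [owl bee cat ram rat]
  11. access ram: HIT. Cache (LRU->MRU): [owl bee cat rat ram]
  12. access elk: MISS. Cache (LRU->MRU): [owl bee cat rat ram elk]
  13. access ram: HIT. Cache (LRU->MRU): [owl bee cat rat elk ram]
  14. access pear: MISS. Cache (LRU->MRU): [owl bee cat rat elk ram pear]
  15. access pear: HIT. Cache (LRU->MRU): [owl bee cat rat elk ram pear]
  16. access ram: HIT. Cache (LRU->MRU): [owl bee cat rat elk pear ram]
  17. access pear: HIT. Cache (LRU->MRU): [owl bee cat rat elk ram pear]
  18. access ram: HIT. Cache (LRU->MRU): [owl bee cat rat elk pear ram]
  19. access pear: HIT. Cache (LRU->MRU): [owl bee cat rat elk ram pear]
  20. access elk: HIT. Cache (LRU->MRU): [owl bee cat rat ram pear elk]
  21. access pear: HIT. Cache (LRU->MRU): [owl bee cat rat ram elk pear]
  22. access ram: HIT. Cache (LRU->MRU): [owl bee cat rat elk pear ram]
  23. access elk: HIT. Cache (LRU->MRU): [owl bee cat rat pear ram elk]
  24. access pear: HIT. Cache (LRU->MRU): [owl bee cat rat ram elk pear]
  25. access elk: HIT. Cache (LRU->MRU): [owl bee cat rat ram pear elk]
  26. access cat: HIT. Cache (LRU->MRU): [owl bee rat ram pear elk cat]
  27. access yak: MISS, evict owl. Cache (LRU->MRU): [bee rat ram pear elk cat yak]
Total: 19 hits, 8 misses, 1 evictions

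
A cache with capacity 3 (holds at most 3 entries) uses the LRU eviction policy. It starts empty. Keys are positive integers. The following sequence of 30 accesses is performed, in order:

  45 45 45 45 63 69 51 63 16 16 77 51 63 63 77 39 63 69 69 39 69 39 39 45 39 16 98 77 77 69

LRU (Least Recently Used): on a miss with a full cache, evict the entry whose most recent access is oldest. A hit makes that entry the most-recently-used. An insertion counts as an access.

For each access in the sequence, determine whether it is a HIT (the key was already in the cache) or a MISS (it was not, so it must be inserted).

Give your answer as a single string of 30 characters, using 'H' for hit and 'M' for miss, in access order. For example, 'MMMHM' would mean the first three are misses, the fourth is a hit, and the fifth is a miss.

LRU simulation (capacity=3):
  1. access 45: MISS. Cache (LRU->MRU): [45]
  2. access 45: HIT. Cache (LRU->MRU): [45]
  3. access 45: HIT. Cache (LRU->MRU): [45]
  4. access 45: HIT. Cache (LRU->MRU): [45]
  5. access 63: MISS. Cache (LRU->MRU): [45 63]
  6. access 69: MISS. Cache (LRU->MRU): [45 63 69]
  7. access 51: MISS, evict 45. Cache (LRU->MRU): [63 69 51]
  8. access 63: HIT. Cache (LRU->MRU): [69 51 63]
  9. access 16: MISS, evict 69. Cache (LRU->MRU): [51 63 16]
  10. access 16: HIT. Cache (LRU->MRU): [51 63 16]
  11. access 77: MISS, evict 51. Cache (LRU->MRU): [63 16 77]
  12. access 51: MISS, evict 63. Cache (LRU->MRU): [16 77 51]
  13. access 63: MISS, evict 16. Cache (LRU->MRU): [77 51 63]
  14. access 63: HIT. Cache (LRU->MRU): [77 51 63]
  15. access 77: HIT. Cache (LRU->MRU): [51 63 77]
  16. access 39: MISS, evict 51. Cache (LRU->MRU): [63 77 39]
  17. access 63: HIT. Cache (LRU->MRU): [77 39 63]
  18. access 69: MISS, evict 77. Cache (LRU->MRU): [39 63 69]
  19. access 69: HIT. Cache (LRU->MRU): [39 63 69]
  20. access 39: HIT. Cache (LRU->MRU): [63 69 39]
  21. access 69: HIT. Cache (LRU->MRU): [63 39 69]
  22. access 39: HIT. Cache (LRU->MRU): [63 69 39]
  23. access 39: HIT. Cache (LRU->MRU): [63 69 39]
  24. access 45: MISS, evict 63. Cache (LRU->MRU): [69 39 45]
  25. access 39: HIT. Cache (LRU->MRU): [69 45 39]
  26. access 16: MISS, evict 69. Cache (LRU->MRU): [45 39 16]
  27. access 98: MISS, evict 45. Cache (LRU->MRU): [39 16 98]
  28. access 77: MISS, evict 39. Cache (LRU->MRU): [16 98 77]
  29. access 77: HIT. Cache (LRU->MRU): [16 98 77]
  30. access 69: MISS, evict 16. Cache (LRU->MRU): [98 77 69]
Total: 15 hits, 15 misses, 12 evictions

Answer: MHHHMMMHMHMMMHHMHMHHHHHMHMMMHM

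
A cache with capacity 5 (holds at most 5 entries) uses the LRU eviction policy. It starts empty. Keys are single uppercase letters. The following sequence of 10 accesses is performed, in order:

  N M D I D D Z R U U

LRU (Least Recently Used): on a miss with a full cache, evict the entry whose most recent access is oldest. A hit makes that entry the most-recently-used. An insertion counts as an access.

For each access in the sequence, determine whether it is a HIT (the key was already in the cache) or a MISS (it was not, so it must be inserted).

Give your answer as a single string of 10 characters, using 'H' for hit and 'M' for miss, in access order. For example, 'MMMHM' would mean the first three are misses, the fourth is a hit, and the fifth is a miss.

LRU simulation (capacity=5):
  1. access N: MISS. Cache (LRU->MRU): [N]
  2. access M: MISS. Cache (LRU->MRU): [N M]
  3. access D: MISS. Cache (LRU->MRU): [N M D]
  4. access I: MISS. Cache (LRU->MRU): [N M D I]
  5. access D: HIT. Cache (LRU->MRU): [N M I D]
  6. access D: HIT. Cache (LRU->MRU): [N M I D]
  7. access Z: MISS. Cache (LRU->MRU): [N M I D Z]
  8. access R: MISS, evict N. Cache (LRU->MRU): [M I D Z R]
  9. access U: MISS, evict M. Cache (LRU->MRU): [I D Z R U]
  10. access U: HIT. Cache (LRU->MRU): [I D Z R U]
Total: 3 hits, 7 misses, 2 evictions

Answer: MMMMHHMMMH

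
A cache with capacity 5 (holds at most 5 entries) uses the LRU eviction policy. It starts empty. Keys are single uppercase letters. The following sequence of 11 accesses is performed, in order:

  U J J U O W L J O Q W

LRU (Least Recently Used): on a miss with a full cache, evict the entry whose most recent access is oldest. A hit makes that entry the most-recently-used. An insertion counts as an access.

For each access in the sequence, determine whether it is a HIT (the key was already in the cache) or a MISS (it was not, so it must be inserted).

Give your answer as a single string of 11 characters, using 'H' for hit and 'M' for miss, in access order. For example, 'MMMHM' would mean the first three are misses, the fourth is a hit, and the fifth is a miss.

LRU simulation (capacity=5):
  1. access U: MISS. Cache (LRU->MRU): [U]
  2. access J: MISS. Cache (LRU->MRU): [U J]
  3. access J: HIT. Cache (LRU->MRU): [U J]
  4. access U: HIT. Cache (LRU->MRU): [J U]
  5. access O: MISS. Cache (LRU->MRU): [J U O]
  6. access W: MISS. Cache (LRU->MRU): [J U O W]
  7. access L: MISS. Cache (LRU->MRU): [J U O W L]
  8. access J: HIT. Cache (LRU->MRU): [U O W L J]
  9. access O: HIT. Cache (LRU->MRU): [U W L J O]
  10. access Q: MISS, evict U. Cache (LRU->MRU): [W L J O Q]
  11. access W: HIT. Cache (LRU->MRU): [L J O Q W]
Total: 5 hits, 6 misses, 1 evictions

Answer: MMHHMMMHHMH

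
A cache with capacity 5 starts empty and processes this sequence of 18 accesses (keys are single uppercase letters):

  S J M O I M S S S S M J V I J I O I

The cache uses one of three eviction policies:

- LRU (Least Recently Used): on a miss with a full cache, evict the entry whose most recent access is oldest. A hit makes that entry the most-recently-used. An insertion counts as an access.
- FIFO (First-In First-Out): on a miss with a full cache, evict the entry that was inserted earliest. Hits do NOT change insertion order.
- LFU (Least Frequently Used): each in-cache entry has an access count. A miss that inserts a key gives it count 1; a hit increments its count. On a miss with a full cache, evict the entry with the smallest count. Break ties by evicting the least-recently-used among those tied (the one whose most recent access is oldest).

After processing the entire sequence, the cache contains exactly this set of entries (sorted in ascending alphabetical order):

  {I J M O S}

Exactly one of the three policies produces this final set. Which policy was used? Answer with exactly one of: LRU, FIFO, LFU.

Answer: LFU

Derivation:
Simulating under each policy and comparing final sets:
  LRU: final set = {I J M O V} -> differs
  FIFO: final set = {I J M O V} -> differs
  LFU: final set = {I J M O S} -> MATCHES target
Only LFU produces the target set.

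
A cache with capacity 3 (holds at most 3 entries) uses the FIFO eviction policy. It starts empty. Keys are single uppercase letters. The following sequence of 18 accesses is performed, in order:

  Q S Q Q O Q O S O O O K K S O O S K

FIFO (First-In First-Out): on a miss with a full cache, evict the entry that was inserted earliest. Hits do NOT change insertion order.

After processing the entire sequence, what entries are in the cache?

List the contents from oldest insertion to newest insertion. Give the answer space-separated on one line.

FIFO simulation (capacity=3):
  1. access Q: MISS. Cache (old->new): [Q]
  2. access S: MISS. Cache (old->new): [Q S]
  3. access Q: HIT. Cache (old->new): [Q S]
  4. access Q: HIT. Cache (old->new): [Q S]
  5. access O: MISS. Cache (old->new): [Q S O]
  6. access Q: HIT. Cache (old->new): [Q S O]
  7. access O: HIT. Cache (old->new): [Q S O]
  8. access S: HIT. Cache (old->new): [Q S O]
  9. access O: HIT. Cache (old->new): [Q S O]
  10. access O: HIT. Cache (old->new): [Q S O]
  11. access O: HIT. Cache (old->new): [Q S O]
  12. access K: MISS, evict Q. Cache (old->new): [S O K]
  13. access K: HIT. Cache (old->new): [S O K]
  14. access S: HIT. Cache (old->new): [S O K]
  15. access O: HIT. Cache (old->new): [S O K]
  16. access O: HIT. Cache (old->new): [S O K]
  17. access S: HIT. Cache (old->new): [S O K]
  18. access K: HIT. Cache (old->new): [S O K]
Total: 14 hits, 4 misses, 1 evictions

Answer: S O K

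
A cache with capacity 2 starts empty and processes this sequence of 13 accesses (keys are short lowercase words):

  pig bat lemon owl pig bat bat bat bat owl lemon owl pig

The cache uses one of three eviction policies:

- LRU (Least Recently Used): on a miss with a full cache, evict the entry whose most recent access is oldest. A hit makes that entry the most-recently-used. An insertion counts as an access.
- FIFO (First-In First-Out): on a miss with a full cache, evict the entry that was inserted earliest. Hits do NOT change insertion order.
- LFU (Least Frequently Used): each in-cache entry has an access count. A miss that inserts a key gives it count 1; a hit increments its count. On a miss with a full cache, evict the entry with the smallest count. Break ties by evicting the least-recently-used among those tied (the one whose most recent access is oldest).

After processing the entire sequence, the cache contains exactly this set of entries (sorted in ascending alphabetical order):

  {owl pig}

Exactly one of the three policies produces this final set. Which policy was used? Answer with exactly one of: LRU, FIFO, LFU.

Simulating under each policy and comparing final sets:
  LRU: final set = {owl pig} -> MATCHES target
  FIFO: final set = {lemon pig} -> differs
  LFU: final set = {bat pig} -> differs
Only LRU produces the target set.

Answer: LRU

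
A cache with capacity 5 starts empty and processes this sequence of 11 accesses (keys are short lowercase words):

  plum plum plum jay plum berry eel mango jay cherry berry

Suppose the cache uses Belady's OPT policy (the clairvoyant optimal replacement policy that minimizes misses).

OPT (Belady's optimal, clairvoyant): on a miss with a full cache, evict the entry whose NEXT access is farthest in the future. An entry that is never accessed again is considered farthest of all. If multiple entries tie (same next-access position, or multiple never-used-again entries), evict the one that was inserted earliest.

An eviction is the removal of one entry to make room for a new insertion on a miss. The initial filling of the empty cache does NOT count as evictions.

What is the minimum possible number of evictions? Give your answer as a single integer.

Answer: 1

Derivation:
OPT (Belady) simulation (capacity=5):
  1. access plum: MISS. Cache: [plum]
  2. access plum: HIT. Next use of plum: step 3. Cache: [plum]
  3. access plum: HIT. Next use of plum: step 5. Cache: [plum]
  4. access jay: MISS. Cache: [plum jay]
  5. access plum: HIT. Next use of plum: never. Cache: [plum jay]
  6. access berry: MISS. Cache: [plum jay berry]
  7. access eel: MISS. Cache: [plum jay berry eel]
  8. access mango: MISS. Cache: [plum jay berry eel mango]
  9. access jay: HIT. Next use of jay: never. Cache: [plum jay berry eel mango]
  10. access cherry: MISS, evict plum (next use: never). Cache: [jay berry eel mango cherry]
  11. access berry: HIT. Next use of berry: never. Cache: [jay berry eel mango cherry]
Total: 5 hits, 6 misses, 1 evictions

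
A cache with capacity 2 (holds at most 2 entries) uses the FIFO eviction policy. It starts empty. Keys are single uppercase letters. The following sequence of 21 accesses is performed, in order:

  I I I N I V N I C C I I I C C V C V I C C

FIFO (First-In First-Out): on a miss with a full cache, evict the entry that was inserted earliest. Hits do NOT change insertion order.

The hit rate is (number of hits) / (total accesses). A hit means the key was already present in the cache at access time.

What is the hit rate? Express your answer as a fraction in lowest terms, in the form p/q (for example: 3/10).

Answer: 13/21

Derivation:
FIFO simulation (capacity=2):
  1. access I: MISS. Cache (old->new): [I]
  2. access I: HIT. Cache (old->new): [I]
  3. access I: HIT. Cache (old->new): [I]
  4. access N: MISS. Cache (old->new): [I N]
  5. access I: HIT. Cache (old->new): [I N]
  6. access V: MISS, evict I. Cache (old->new): [N V]
  7. access N: HIT. Cache (old->new): [N V]
  8. access I: MISS, evict N. Cache (old->new): [V I]
  9. access C: MISS, evict V. Cache (old->new): [I C]
  10. access C: HIT. Cache (old->new): [I C]
  11. access I: HIT. Cache (old->new): [I C]
  12. access I: HIT. Cache (old->new): [I C]
  13. access I: HIT. Cache (old->new): [I C]
  14. access C: HIT. Cache (old->new): [I C]
  15. access C: HIT. Cache (old->new): [I C]
  16. access V: MISS, evict I. Cache (old->new): [C V]
  17. access C: HIT. Cache (old->new): [C V]
  18. access V: HIT. Cache (old->new): [C V]
  19. access I: MISS, evict C. Cache (old->new): [V I]
  20. access C: MISS, evict V. Cache (old->new): [I C]
  21. access C: HIT. Cache (old->new): [I C]
Total: 13 hits, 8 misses, 6 evictions

Hit rate = 13/21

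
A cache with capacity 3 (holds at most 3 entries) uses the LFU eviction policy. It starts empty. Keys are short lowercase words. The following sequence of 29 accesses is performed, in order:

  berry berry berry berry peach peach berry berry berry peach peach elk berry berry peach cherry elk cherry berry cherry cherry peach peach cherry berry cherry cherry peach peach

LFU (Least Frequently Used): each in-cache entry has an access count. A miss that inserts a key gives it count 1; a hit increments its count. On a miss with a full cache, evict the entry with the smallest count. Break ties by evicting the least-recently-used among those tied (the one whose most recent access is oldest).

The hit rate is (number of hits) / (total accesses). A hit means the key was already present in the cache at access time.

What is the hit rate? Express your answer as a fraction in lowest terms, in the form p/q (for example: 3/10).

LFU simulation (capacity=3):
  1. access berry: MISS. Cache: [berry(c=1)]
  2. access berry: HIT, count now 2. Cache: [berry(c=2)]
  3. access berry: HIT, count now 3. Cache: [berry(c=3)]
  4. access berry: HIT, count now 4. Cache: [berry(c=4)]
  5. access peach: MISS. Cache: [peach(c=1) berry(c=4)]
  6. access peach: HIT, count now 2. Cache: [peach(c=2) berry(c=4)]
  7. access berry: HIT, count now 5. Cache: [peach(c=2) berry(c=5)]
  8. access berry: HIT, count now 6. Cache: [peach(c=2) berry(c=6)]
  9. access berry: HIT, count now 7. Cache: [peach(c=2) berry(c=7)]
  10. access peach: HIT, count now 3. Cache: [peach(c=3) berry(c=7)]
  11. access peach: HIT, count now 4. Cache: [peach(c=4) berry(c=7)]
  12. access elk: MISS. Cache: [elk(c=1) peach(c=4) berry(c=7)]
  13. access berry: HIT, count now 8. Cache: [elk(c=1) peach(c=4) berry(c=8)]
  14. access berry: HIT, count now 9. Cache: [elk(c=1) peach(c=4) berry(c=9)]
  15. access peach: HIT, count now 5. Cache: [elk(c=1) peach(c=5) berry(c=9)]
  16. access cherry: MISS, evict elk(c=1). Cache: [cherry(c=1) peach(c=5) berry(c=9)]
  17. access elk: MISS, evict cherry(c=1). Cache: [elk(c=1) peach(c=5) berry(c=9)]
  18. access cherry: MISS, evict elk(c=1). Cache: [cherry(c=1) peach(c=5) berry(c=9)]
  19. access berry: HIT, count now 10. Cache: [cherry(c=1) peach(c=5) berry(c=10)]
  20. access cherry: HIT, count now 2. Cache: [cherry(c=2) peach(c=5) berry(c=10)]
  21. access cherry: HIT, count now 3. Cache: [cherry(c=3) peach(c=5) berry(c=10)]
  22. access peach: HIT, count now 6. Cache: [cherry(c=3) peach(c=6) berry(c=10)]
  23. access peach: HIT, count now 7. Cache: [cherry(c=3) peach(c=7) berry(c=10)]
  24. access cherry: HIT, count now 4. Cache: [cherry(c=4) peach(c=7) berry(c=10)]
  25. access berry: HIT, count now 11. Cache: [cherry(c=4) peach(c=7) berry(c=11)]
  26. access cherry: HIT, count now 5. Cache: [cherry(c=5) peach(c=7) berry(c=11)]
  27. access cherry: HIT, count now 6. Cache: [cherry(c=6) peach(c=7) berry(c=11)]
  28. access peach: HIT, count now 8. Cache: [cherry(c=6) peach(c=8) berry(c=11)]
  29. access peach: HIT, count now 9. Cache: [cherry(c=6) peach(c=9) berry(c=11)]
Total: 23 hits, 6 misses, 3 evictions

Hit rate = 23/29

Answer: 23/29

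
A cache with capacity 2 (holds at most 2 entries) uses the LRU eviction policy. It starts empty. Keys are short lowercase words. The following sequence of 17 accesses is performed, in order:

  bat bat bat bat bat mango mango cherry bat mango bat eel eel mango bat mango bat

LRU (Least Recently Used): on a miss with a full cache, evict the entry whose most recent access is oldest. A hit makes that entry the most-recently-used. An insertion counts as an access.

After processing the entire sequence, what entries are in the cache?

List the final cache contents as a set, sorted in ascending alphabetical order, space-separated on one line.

Answer: bat mango

Derivation:
LRU simulation (capacity=2):
  1. access bat: MISS. Cache (LRU->MRU): [bat]
  2. access bat: HIT. Cache (LRU->MRU): [bat]
  3. access bat: HIT. Cache (LRU->MRU): [bat]
  4. access bat: HIT. Cache (LRU->MRU): [bat]
  5. access bat: HIT. Cache (LRU->MRU): [bat]
  6. access mango: MISS. Cache (LRU->MRU): [bat mango]
  7. access mango: HIT. Cache (LRU->MRU): [bat mango]
  8. access cherry: MISS, evict bat. Cache (LRU->MRU): [mango cherry]
  9. access bat: MISS, evict mango. Cache (LRU->MRU): [cherry bat]
  10. access mango: MISS, evict cherry. Cache (LRU->MRU): [bat mango]
  11. access bat: HIT. Cache (LRU->MRU): [mango bat]
  12. access eel: MISS, evict mango. Cache (LRU->MRU): [bat eel]
  13. access eel: HIT. Cache (LRU->MRU): [bat eel]
  14. access mango: MISS, evict bat. Cache (LRU->MRU): [eel mango]
  15. access bat: MISS, evict eel. Cache (LRU->MRU): [mango bat]
  16. access mango: HIT. Cache (LRU->MRU): [bat mango]
  17. access bat: HIT. Cache (LRU->MRU): [mango bat]
Total: 9 hits, 8 misses, 6 evictions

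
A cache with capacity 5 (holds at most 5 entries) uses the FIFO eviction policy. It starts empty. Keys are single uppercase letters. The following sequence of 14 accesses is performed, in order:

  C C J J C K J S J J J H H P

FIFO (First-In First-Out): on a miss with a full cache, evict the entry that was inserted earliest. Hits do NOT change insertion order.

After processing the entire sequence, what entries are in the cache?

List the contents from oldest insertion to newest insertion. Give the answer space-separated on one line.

Answer: J K S H P

Derivation:
FIFO simulation (capacity=5):
  1. access C: MISS. Cache (old->new): [C]
  2. access C: HIT. Cache (old->new): [C]
  3. access J: MISS. Cache (old->new): [C J]
  4. access J: HIT. Cache (old->new): [C J]
  5. access C: HIT. Cache (old->new): [C J]
  6. access K: MISS. Cache (old->new): [C J K]
  7. access J: HIT. Cache (old->new): [C J K]
  8. access S: MISS. Cache (old->new): [C J K S]
  9. access J: HIT. Cache (old->new): [C J K S]
  10. access J: HIT. Cache (old->new): [C J K S]
  11. access J: HIT. Cache (old->new): [C J K S]
  12. access H: MISS. Cache (old->new): [C J K S H]
  13. access H: HIT. Cache (old->new): [C J K S H]
  14. access P: MISS, evict C. Cache (old->new): [J K S H P]
Total: 8 hits, 6 misses, 1 evictions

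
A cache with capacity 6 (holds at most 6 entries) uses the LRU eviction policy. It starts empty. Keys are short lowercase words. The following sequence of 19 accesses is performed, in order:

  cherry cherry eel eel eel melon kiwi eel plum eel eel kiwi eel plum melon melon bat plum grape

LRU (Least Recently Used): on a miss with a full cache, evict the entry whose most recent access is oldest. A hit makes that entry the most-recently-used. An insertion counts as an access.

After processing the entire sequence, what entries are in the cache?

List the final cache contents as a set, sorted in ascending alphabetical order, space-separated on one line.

Answer: bat eel grape kiwi melon plum

Derivation:
LRU simulation (capacity=6):
  1. access cherry: MISS. Cache (LRU->MRU): [cherry]
  2. access cherry: HIT. Cache (LRU->MRU): [cherry]
  3. access eel: MISS. Cache (LRU->MRU): [cherry eel]
  4. access eel: HIT. Cache (LRU->MRU): [cherry eel]
  5. access eel: HIT. Cache (LRU->MRU): [cherry eel]
  6. access melon: MISS. Cache (LRU->MRU): [cherry eel melon]
  7. access kiwi: MISS. Cache (LRU->MRU): [cherry eel melon kiwi]
  8. access eel: HIT. Cache (LRU->MRU): [cherry melon kiwi eel]
  9. access plum: MISS. Cache (LRU->MRU): [cherry melon kiwi eel plum]
  10. access eel: HIT. Cache (LRU->MRU): [cherry melon kiwi plum eel]
  11. access eel: HIT. Cache (LRU->MRU): [cherry melon kiwi plum eel]
  12. access kiwi: HIT. Cache (LRU->MRU): [cherry melon plum eel kiwi]
  13. access eel: HIT. Cache (LRU->MRU): [cherry melon plum kiwi eel]
  14. access plum: HIT. Cache (LRU->MRU): [cherry melon kiwi eel plum]
  15. access melon: HIT. Cache (LRU->MRU): [cherry kiwi eel plum melon]
  16. access melon: HIT. Cache (LRU->MRU): [cherry kiwi eel plum melon]
  17. access bat: MISS. Cache (LRU->MRU): [cherry kiwi eel plum melon bat]
  18. access plum: HIT. Cache (LRU->MRU): [cherry kiwi eel melon bat plum]
  19. access grape: MISS, evict cherry. Cache (LRU->MRU): [kiwi eel melon bat plum grape]
Total: 12 hits, 7 misses, 1 evictions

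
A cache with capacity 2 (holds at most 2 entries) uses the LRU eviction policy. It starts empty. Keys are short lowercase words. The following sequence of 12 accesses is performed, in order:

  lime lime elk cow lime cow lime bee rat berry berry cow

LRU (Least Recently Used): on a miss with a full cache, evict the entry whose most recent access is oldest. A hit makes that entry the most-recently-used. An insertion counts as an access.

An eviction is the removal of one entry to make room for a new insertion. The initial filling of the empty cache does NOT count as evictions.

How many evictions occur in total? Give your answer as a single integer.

Answer: 6

Derivation:
LRU simulation (capacity=2):
  1. access lime: MISS. Cache (LRU->MRU): [lime]
  2. access lime: HIT. Cache (LRU->MRU): [lime]
  3. access elk: MISS. Cache (LRU->MRU): [lime elk]
  4. access cow: MISS, evict lime. Cache (LRU->MRU): [elk cow]
  5. access lime: MISS, evict elk. Cache (LRU->MRU): [cow lime]
  6. access cow: HIT. Cache (LRU->MRU): [lime cow]
  7. access lime: HIT. Cache (LRU->MRU): [cow lime]
  8. access bee: MISS, evict cow. Cache (LRU->MRU): [lime bee]
  9. access rat: MISS, evict lime. Cache (LRU->MRU): [bee rat]
  10. access berry: MISS, evict bee. Cache (LRU->MRU): [rat berry]
  11. access berry: HIT. Cache (LRU->MRU): [rat berry]
  12. access cow: MISS, evict rat. Cache (LRU->MRU): [berry cow]
Total: 4 hits, 8 misses, 6 evictions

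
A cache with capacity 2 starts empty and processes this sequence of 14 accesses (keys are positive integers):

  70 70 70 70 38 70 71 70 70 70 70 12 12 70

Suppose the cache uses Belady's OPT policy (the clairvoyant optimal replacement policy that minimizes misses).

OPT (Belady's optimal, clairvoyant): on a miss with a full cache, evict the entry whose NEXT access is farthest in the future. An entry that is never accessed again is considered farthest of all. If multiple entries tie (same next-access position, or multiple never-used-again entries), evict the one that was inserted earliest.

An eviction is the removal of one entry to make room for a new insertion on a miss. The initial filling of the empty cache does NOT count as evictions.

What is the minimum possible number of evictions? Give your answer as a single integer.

Answer: 2

Derivation:
OPT (Belady) simulation (capacity=2):
  1. access 70: MISS. Cache: [70]
  2. access 70: HIT. Next use of 70: step 3. Cache: [70]
  3. access 70: HIT. Next use of 70: step 4. Cache: [70]
  4. access 70: HIT. Next use of 70: step 6. Cache: [70]
  5. access 38: MISS. Cache: [70 38]
  6. access 70: HIT. Next use of 70: step 8. Cache: [70 38]
  7. access 71: MISS, evict 38 (next use: never). Cache: [70 71]
  8. access 70: HIT. Next use of 70: step 9. Cache: [70 71]
  9. access 70: HIT. Next use of 70: step 10. Cache: [70 71]
  10. access 70: HIT. Next use of 70: step 11. Cache: [70 71]
  11. access 70: HIT. Next use of 70: step 14. Cache: [70 71]
  12. access 12: MISS, evict 71 (next use: never). Cache: [70 12]
  13. access 12: HIT. Next use of 12: never. Cache: [70 12]
  14. access 70: HIT. Next use of 70: never. Cache: [70 12]
Total: 10 hits, 4 misses, 2 evictions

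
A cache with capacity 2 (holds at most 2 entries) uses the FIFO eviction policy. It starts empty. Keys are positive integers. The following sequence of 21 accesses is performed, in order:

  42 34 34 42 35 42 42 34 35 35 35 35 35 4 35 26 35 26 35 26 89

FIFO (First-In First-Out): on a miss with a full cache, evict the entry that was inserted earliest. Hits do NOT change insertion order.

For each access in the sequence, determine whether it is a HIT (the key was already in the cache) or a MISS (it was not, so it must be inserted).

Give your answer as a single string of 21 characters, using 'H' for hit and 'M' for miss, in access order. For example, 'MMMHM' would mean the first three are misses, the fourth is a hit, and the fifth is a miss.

Answer: MMHHMMHMMHHHHMHMMHHHM

Derivation:
FIFO simulation (capacity=2):
  1. access 42: MISS. Cache (old->new): [42]
  2. access 34: MISS. Cache (old->new): [42 34]
  3. access 34: HIT. Cache (old->new): [42 34]
  4. access 42: HIT. Cache (old->new): [42 34]
  5. access 35: MISS, evict 42. Cache (old->new): [34 35]
  6. access 42: MISS, evict 34. Cache (old->new): [35 42]
  7. access 42: HIT. Cache (old->new): [35 42]
  8. access 34: MISS, evict 35. Cache (old->new): [42 34]
  9. access 35: MISS, evict 42. Cache (old->new): [34 35]
  10. access 35: HIT. Cache (old->new): [34 35]
  11. access 35: HIT. Cache (old->new): [34 35]
  12. access 35: HIT. Cache (old->new): [34 35]
  13. access 35: HIT. Cache (old->new): [34 35]
  14. access 4: MISS, evict 34. Cache (old->new): [35 4]
  15. access 35: HIT. Cache (old->new): [35 4]
  16. access 26: MISS, evict 35. Cache (old->new): [4 26]
  17. access 35: MISS, evict 4. Cache (old->new): [26 35]
  18. access 26: HIT. Cache (old->new): [26 35]
  19. access 35: HIT. Cache (old->new): [26 35]
  20. access 26: HIT. Cache (old->new): [26 35]
  21. access 89: MISS, evict 26. Cache (old->new): [35 89]
Total: 11 hits, 10 misses, 8 evictions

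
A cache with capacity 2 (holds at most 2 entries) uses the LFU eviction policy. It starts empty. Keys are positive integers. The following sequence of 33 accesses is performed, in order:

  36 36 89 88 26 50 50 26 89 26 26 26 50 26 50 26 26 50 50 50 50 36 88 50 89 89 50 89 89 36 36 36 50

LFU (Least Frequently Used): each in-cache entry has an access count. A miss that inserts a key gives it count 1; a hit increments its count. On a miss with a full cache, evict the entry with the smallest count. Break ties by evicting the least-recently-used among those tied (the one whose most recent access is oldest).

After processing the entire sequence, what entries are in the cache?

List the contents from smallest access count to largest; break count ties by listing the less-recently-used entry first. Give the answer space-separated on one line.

LFU simulation (capacity=2):
  1. access 36: MISS. Cache: [36(c=1)]
  2. access 36: HIT, count now 2. Cache: [36(c=2)]
  3. access 89: MISS. Cache: [89(c=1) 36(c=2)]
  4. access 88: MISS, evict 89(c=1). Cache: [88(c=1) 36(c=2)]
  5. access 26: MISS, evict 88(c=1). Cache: [26(c=1) 36(c=2)]
  6. access 50: MISS, evict 26(c=1). Cache: [50(c=1) 36(c=2)]
  7. access 50: HIT, count now 2. Cache: [36(c=2) 50(c=2)]
  8. access 26: MISS, evict 36(c=2). Cache: [26(c=1) 50(c=2)]
  9. access 89: MISS, evict 26(c=1). Cache: [89(c=1) 50(c=2)]
  10. access 26: MISS, evict 89(c=1). Cache: [26(c=1) 50(c=2)]
  11. access 26: HIT, count now 2. Cache: [50(c=2) 26(c=2)]
  12. access 26: HIT, count now 3. Cache: [50(c=2) 26(c=3)]
  13. access 50: HIT, count now 3. Cache: [26(c=3) 50(c=3)]
  14. access 26: HIT, count now 4. Cache: [50(c=3) 26(c=4)]
  15. access 50: HIT, count now 4. Cache: [26(c=4) 50(c=4)]
  16. access 26: HIT, count now 5. Cache: [50(c=4) 26(c=5)]
  17. access 26: HIT, count now 6. Cache: [50(c=4) 26(c=6)]
  18. access 50: HIT, count now 5. Cache: [50(c=5) 26(c=6)]
  19. access 50: HIT, count now 6. Cache: [26(c=6) 50(c=6)]
  20. access 50: HIT, count now 7. Cache: [26(c=6) 50(c=7)]
  21. access 50: HIT, count now 8. Cache: [26(c=6) 50(c=8)]
  22. access 36: MISS, evict 26(c=6). Cache: [36(c=1) 50(c=8)]
  23. access 88: MISS, evict 36(c=1). Cache: [88(c=1) 50(c=8)]
  24. access 50: HIT, count now 9. Cache: [88(c=1) 50(c=9)]
  25. access 89: MISS, evict 88(c=1). Cache: [89(c=1) 50(c=9)]
  26. access 89: HIT, count now 2. Cache: [89(c=2) 50(c=9)]
  27. access 50: HIT, count now 10. Cache: [89(c=2) 50(c=10)]
  28. access 89: HIT, count now 3. Cache: [89(c=3) 50(c=10)]
  29. access 89: HIT, count now 4. Cache: [89(c=4) 50(c=10)]
  30. access 36: MISS, evict 89(c=4). Cache: [36(c=1) 50(c=10)]
  31. access 36: HIT, count now 2. Cache: [36(c=2) 50(c=10)]
  32. access 36: HIT, count now 3. Cache: [36(c=3) 50(c=10)]
  33. access 50: HIT, count now 11. Cache: [36(c=3) 50(c=11)]
Total: 21 hits, 12 misses, 10 evictions

Answer: 36 50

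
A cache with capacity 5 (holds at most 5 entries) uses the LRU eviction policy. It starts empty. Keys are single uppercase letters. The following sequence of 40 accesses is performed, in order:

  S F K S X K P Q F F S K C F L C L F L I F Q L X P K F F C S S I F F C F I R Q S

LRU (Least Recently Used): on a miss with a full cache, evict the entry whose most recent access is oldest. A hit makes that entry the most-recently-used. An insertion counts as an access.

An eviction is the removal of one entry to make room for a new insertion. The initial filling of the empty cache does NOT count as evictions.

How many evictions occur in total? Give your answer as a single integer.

Answer: 17

Derivation:
LRU simulation (capacity=5):
  1. access S: MISS. Cache (LRU->MRU): [S]
  2. access F: MISS. Cache (LRU->MRU): [S F]
  3. access K: MISS. Cache (LRU->MRU): [S F K]
  4. access S: HIT. Cache (LRU->MRU): [F K S]
  5. access X: MISS. Cache (LRU->MRU): [F K S X]
  6. access K: HIT. Cache (LRU->MRU): [F S X K]
  7. access P: MISS. Cache (LRU->MRU): [F S X K P]
  8. access Q: MISS, evict F. Cache (LRU->MRU): [S X K P Q]
  9. access F: MISS, evict S. Cache (LRU->MRU): [X K P Q F]
  10. access F: HIT. Cache (LRU->MRU): [X K P Q F]
  11. access S: MISS, evict X. Cache (LRU->MRU): [K P Q F S]
  12. access K: HIT. Cache (LRU->MRU): [P Q F S K]
  13. access C: MISS, evict P. Cache (LRU->MRU): [Q F S K C]
  14. access F: HIT. Cache (LRU->MRU): [Q S K C F]
  15. access L: MISS, evict Q. Cache (LRU->MRU): [S K C F L]
  16. access C: HIT. Cache (LRU->MRU): [S K F L C]
  17. access L: HIT. Cache (LRU->MRU): [S K F C L]
  18. access F: HIT. Cache (LRU->MRU): [S K C L F]
  19. access L: HIT. Cache (LRU->MRU): [S K C F L]
  20. access I: MISS, evict S. Cache (LRU->MRU): [K C F L I]
  21. access F: HIT. Cache (LRU->MRU): [K C L I F]
  22. access Q: MISS, evict K. Cache (LRU->MRU): [C L I F Q]
  23. access L: HIT. Cache (LRU->MRU): [C I F Q L]
  24. access X: MISS, evict C. Cache (LRU->MRU): [I F Q L X]
  25. access P: MISS, evict I. Cache (LRU->MRU): [F Q L X P]
  26. access K: MISS, evict F. Cache (LRU->MRU): [Q L X P K]
  27. access F: MISS, evict Q. Cache (LRU->MRU): [L X P K F]
  28. access F: HIT. Cache (LRU->MRU): [L X P K F]
  29. access C: MISS, evict L. Cache (LRU->MRU): [X P K F C]
  30. access S: MISS, evict X. Cache (LRU->MRU): [P K F C S]
  31. access S: HIT. Cache (LRU->MRU): [P K F C S]
  32. access I: MISS, evict P. Cache (LRU->MRU): [K F C S I]
  33. access F: HIT. Cache (LRU->MRU): [K C S I F]
  34. access F: HIT. Cache (LRU->MRU): [K C S I F]
  35. access C: HIT. Cache (LRU->MRU): [K S I F C]
  36. access F: HIT. Cache (LRU->MRU): [K S I C F]
  37. access I: HIT. Cache (LRU->MRU): [K S C F I]
  38. access R: MISS, evict K. Cache (LRU->MRU): [S C F I R]
  39. access Q: MISS, evict S. Cache (LRU->MRU): [C F I R Q]
  40. access S: MISS, evict C. Cache (LRU->MRU): [F I R Q S]
Total: 18 hits, 22 misses, 17 evictions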